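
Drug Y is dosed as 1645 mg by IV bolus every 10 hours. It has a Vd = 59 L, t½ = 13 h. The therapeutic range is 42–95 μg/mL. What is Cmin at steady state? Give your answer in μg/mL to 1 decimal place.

39.6 μg/mL

k = ln2/t½ = ln2/13 ≈ 0.053319 h⁻¹; fraction remaining f = e^(−kτ) = e^(−0.053319×10) ≈ 0.5867.
Single-dose peak C₀ = D/Vd = 1645/59 ≈ 27.881 μg/mL.
Steady-state trough Cmin,ss = C₀·f/(1−f) ≈ 27.881 × 0.5867/0.4133 ≈ 39.578 μg/mL.
Trough 39.6 μg/mL vs MEC 42 μg/mL: subtherapeutic.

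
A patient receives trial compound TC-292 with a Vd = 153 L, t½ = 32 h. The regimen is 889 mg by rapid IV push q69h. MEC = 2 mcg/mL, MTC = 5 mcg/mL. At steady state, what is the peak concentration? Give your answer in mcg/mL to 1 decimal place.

7.5 mcg/mL

Over one 69-h interval, 69/32 ≈ 2.1562 half-lives elapse, leaving f ≈ 0.2243 of each dose.
At steady state, accumulation factor R = 1/(1 − e^(−kτ)) ≈ 1.2892.
Single-dose peak C₀ = D/Vd = 889/153 ≈ 5.810 mcg/mL.
Steady-state peak Cmax,ss = C₀·R ≈ 5.810 × 1.2892 ≈ 7.490 mcg/mL.
Peak 7.5 mcg/mL vs MTC 5 mcg/mL: exceeds toxic threshold.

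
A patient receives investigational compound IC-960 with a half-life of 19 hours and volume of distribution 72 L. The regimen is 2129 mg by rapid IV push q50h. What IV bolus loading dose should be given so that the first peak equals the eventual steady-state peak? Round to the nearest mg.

2539 mg

f = (1/2)^(50/19) ≈ 0.161367; accumulation ratio R = 1/(1−f) ≈ 1.19242.
Loading dose to hit Cmax,ss on first dose: D_load = D_maint·R ≈ 2129 × 1.19242 ≈ 2538.66 mg.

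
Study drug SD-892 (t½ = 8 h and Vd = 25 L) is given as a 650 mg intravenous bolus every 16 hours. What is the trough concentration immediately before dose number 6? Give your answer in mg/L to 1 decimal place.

8.7 mg/L

f = (1/2)^(τ/t½) = (1/2)^(16/8) ≈ 0.2500.
C₀ = D/Vd = 650/25 ≈ 26.000 mg/L.
Before the 6th dose, 5 doses have been given. Superposition: Cmin = C₀·(f + f² + … + f^5).
≈ 26.000 × (0.2500 + 0.0625 + 0.0156 + 0.0039 + 0.0010) ≈ 26.000 × 0.3330 ≈ 8.658 mg/L.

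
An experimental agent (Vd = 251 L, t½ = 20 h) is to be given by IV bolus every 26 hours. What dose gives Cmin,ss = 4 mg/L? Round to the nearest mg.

1468 mg

τ/t½ = 26/20 ≈ 1.3, so f = (1/2)^(26/20) ≈ 0.406126.
Cmin,ss = (D/Vd)·f/(1−f), so D = Cmin,ss·Vd·(1−f)/f.
D = 4 × 251 × (1−f)/f ≈ 4 × 251 × 1.46229 ≈ 1468.14 mg.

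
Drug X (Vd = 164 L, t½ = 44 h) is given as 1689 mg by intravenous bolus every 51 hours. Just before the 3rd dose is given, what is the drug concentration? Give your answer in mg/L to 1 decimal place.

6.7 mg/L

f = (1/2)^(τ/t½) = (1/2)^(51/44) ≈ 0.4478.
C₀ = D/Vd = 1689/164 ≈ 10.299 mg/L.
Before the 3rd dose, 2 doses have been given. Superposition: Cmin = C₀·(f + f²).
≈ 10.299 × (0.4478 + 0.2005) ≈ 10.299 × 0.6483 ≈ 6.677 mg/L.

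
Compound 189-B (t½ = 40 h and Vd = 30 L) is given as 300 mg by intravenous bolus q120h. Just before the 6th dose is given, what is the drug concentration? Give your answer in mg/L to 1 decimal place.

f = (1/2)^(τ/t½) = (1/2)^(120/40) ≈ 0.1250.
C₀ = D/Vd = 300/30 ≈ 10.000 mg/L.
Before the 6th dose, 5 doses have been given. Superposition: Cmin = C₀·(f + f² + … + f^5).
≈ 10.000 × (0.1250 + 0.0156 + 0.0020 + 0.0002 + 0.0000) ≈ 10.000 × 0.1428 ≈ 1.428 mg/L.

1.4 mg/L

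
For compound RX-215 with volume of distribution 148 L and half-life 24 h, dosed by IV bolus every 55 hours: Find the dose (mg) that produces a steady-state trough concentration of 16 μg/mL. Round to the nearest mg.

9226 mg

τ/t½ = 55/24 ≈ 2.2917, so f = (1/2)^(55/24) ≈ 0.204239.
Cmin,ss = (D/Vd)·f/(1−f), so D = Cmin,ss·Vd·(1−f)/f.
D = 16 × 148 × (1−f)/f ≈ 16 × 148 × 3.89622 ≈ 9226.25 mg.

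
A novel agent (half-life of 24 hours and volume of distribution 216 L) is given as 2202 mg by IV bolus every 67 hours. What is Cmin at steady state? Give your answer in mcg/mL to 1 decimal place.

k = ln2/t½ = ln2/24 ≈ 0.028881 h⁻¹; fraction remaining f = e^(−kτ) = e^(−0.028881×67) ≈ 0.1444.
At steady state, accumulation factor R = 1/(1 − e^(−kτ)) ≈ 1.1688.
Each bolus raises the concentration by D/Vd = 2202/216 ≈ 10.194 mcg/mL.
Cmax,ss = C₀/(1 − f) ≈ 10.194/0.8556 ≈ 11.914 mcg/mL.
One interval later, Cmin,ss = Cmax,ss·e^(−kτ) ≈ 11.914 × 0.1444 ≈ 1.720 mcg/mL.

1.7 mcg/mL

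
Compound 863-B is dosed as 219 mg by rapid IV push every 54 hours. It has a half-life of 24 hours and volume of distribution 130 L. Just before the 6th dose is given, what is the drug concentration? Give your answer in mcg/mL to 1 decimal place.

f = (1/2)^(τ/t½) = (1/2)^(54/24) ≈ 0.2102.
C₀ = D/Vd = 219/130 ≈ 1.685 mcg/mL.
Before the 6th dose, 5 doses have been given. Superposition: Cmin = C₀·(f + f² + … + f^5).
≈ 1.685 × (0.2102 + 0.0442 + 0.0093 + 0.0020 + 0.0004) ≈ 1.685 × 0.2661 ≈ 0.448 mcg/mL.

0.4 mcg/mL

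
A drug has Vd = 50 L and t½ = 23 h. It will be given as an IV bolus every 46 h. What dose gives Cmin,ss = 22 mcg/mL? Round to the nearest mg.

3300 mg

τ/t½ = 46/23 ≈ 2, so f = (1/2)^(46/23) ≈ 0.250000.
Cmin,ss = (D/Vd)·f/(1−f), so D = Cmin,ss·Vd·(1−f)/f.
D = 22 × 50 × (1−f)/f ≈ 22 × 50 × 3.00000 ≈ 3300.00 mg.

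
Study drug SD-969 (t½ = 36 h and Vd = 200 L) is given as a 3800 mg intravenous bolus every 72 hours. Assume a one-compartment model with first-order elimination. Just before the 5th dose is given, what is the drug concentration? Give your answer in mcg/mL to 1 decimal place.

6.3 mcg/mL

f = (1/2)^(τ/t½) = (1/2)^(72/36) ≈ 0.2500.
C₀ = D/Vd = 3800/200 ≈ 19.000 mcg/mL.
Before the 5th dose, 4 doses have been given. Superposition: Cmin = C₀·(f + f² + … + f^4).
≈ 19.000 × (0.2500 + 0.0625 + 0.0156 + 0.0039) ≈ 19.000 × 0.3320 ≈ 6.308 mcg/mL.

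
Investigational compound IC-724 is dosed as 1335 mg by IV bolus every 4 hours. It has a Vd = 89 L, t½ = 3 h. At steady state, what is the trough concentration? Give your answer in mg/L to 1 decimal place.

9.9 mg/L

Over one 4-h interval, 4/3 ≈ 1.3333 half-lives elapse, leaving f ≈ 0.3969 of each dose.
Each bolus raises the concentration by D/Vd = 1335/89 ≈ 15.000 mg/L.
Steady-state trough Cmin,ss = C₀·f/(1−f) ≈ 15.000 × 0.3969/0.6031 ≈ 9.871 mg/L.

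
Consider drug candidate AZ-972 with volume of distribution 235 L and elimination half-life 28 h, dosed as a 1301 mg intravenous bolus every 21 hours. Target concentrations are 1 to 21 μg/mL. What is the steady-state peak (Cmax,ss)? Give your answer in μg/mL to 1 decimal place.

13.7 μg/mL

Over one 21-h interval, 21/28 ≈ 0.75 half-lives elapse, leaving f ≈ 0.5946 of each dose.
At steady state, accumulation factor R = 1/(1 − e^(−kτ)) ≈ 2.4667.
Each bolus raises the concentration by D/Vd = 1301/235 ≈ 5.536 μg/mL.
Steady-state peak Cmax,ss = C₀·R ≈ 5.536 × 2.4667 ≈ 13.656 μg/mL.
Peak 13.7 μg/mL vs MTC 21 μg/mL: below toxic threshold.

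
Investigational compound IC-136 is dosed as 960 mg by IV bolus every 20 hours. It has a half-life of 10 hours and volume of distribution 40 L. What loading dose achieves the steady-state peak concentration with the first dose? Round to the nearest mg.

f = (1/2)^(20/10) ≈ 0.250000; accumulation ratio R = 1/(1−f) ≈ 1.33333.
Loading dose to hit Cmax,ss on first dose: D_load = D_maint·R ≈ 960 × 1.33333 ≈ 1280.00 mg.

1280 mg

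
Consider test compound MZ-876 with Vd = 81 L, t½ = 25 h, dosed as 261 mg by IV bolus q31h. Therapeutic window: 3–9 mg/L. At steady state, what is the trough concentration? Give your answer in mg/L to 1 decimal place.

k = ln2/t½ = ln2/25 ≈ 0.027726 h⁻¹; fraction remaining f = e^(−kτ) = e^(−0.027726×31) ≈ 0.4234.
At steady state, accumulation factor R = 1/(1 − e^(−kτ)) ≈ 1.7343.
Single-dose peak C₀ = D/Vd = 261/81 ≈ 3.222 mg/L.
Cmax,ss = C₀/(1 − f) ≈ 3.222/0.5766 ≈ 5.588 mg/L.
One interval later, Cmin,ss = Cmax,ss·e^(−kτ) ≈ 5.588 × 0.4234 ≈ 2.366 mg/L.
Trough 2.4 mg/L vs MEC 3 mg/L: subtherapeutic.

2.4 mg/L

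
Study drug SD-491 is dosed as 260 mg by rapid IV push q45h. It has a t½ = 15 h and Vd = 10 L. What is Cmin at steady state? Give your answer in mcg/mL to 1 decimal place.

3.7 mcg/mL

The dosing interval is 3 half-lives, so f = 2^(−3) = 0.125.
Accumulation ratio R = 1/(1 − f) = 1/0.875 = 8/7.
Single-dose peak C₀ = D/Vd = 260/10 = 26 mcg/mL.
Steady-state peak Cmax,ss = C₀·R = 26 × 8/7 ≈ 29.714 mcg/mL.
Steady-state trough Cmin,ss = Cmax,ss·f ≈ 29.714 × 0.125 ≈ 3.714 mcg/mL.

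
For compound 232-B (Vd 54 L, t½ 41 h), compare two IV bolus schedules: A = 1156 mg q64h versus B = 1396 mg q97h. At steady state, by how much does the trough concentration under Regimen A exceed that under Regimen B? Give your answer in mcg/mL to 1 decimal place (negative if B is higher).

Regimen A: f = (1/2)^(64/41) ≈ 0.3389; Cmin,ss = (1156/54)·f/(1−f) ≈ 10.974 mcg/mL.
Regimen B: f = (1/2)^(97/41) ≈ 0.1940; Cmin,ss = (1396/54)·f/(1−f) ≈ 6.222 mcg/mL.
Difference ≈ 10.974 − 6.222 ≈ 4.752 mcg/mL.

4.8 mcg/mL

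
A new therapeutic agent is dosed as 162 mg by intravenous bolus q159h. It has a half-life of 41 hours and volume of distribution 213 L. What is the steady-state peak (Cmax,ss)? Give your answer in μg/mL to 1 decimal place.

0.8 μg/mL

Over one 159-h interval, 159/41 ≈ 3.878 half-lives elapse, leaving f ≈ 0.0680 of each dose.
Accumulation ratio R = 1/(1 − f) ≈ 1/0.9320 ≈ 1.0730.
Single-dose peak C₀ = D/Vd = 162/213 ≈ 0.761 μg/mL.
Cmax,ss = C₀/(1 − f) ≈ 0.761/0.9320 ≈ 0.817 μg/mL.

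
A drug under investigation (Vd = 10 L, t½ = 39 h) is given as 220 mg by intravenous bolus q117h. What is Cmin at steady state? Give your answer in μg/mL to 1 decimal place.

The dosing interval is 3 half-lives, so f = 2^(−3) = 0.125.
Accumulation ratio R = 1/(1 − f) = 1/0.875 = 8/7.
Single-dose peak C₀ = D/Vd = 220/10 = 22 μg/mL.
Steady-state peak Cmax,ss = C₀·R = 22 × 8/7 ≈ 25.143 μg/mL.
Steady-state trough Cmin,ss = Cmax,ss·f ≈ 25.143 × 0.125 ≈ 3.143 μg/mL.

3.1 μg/mL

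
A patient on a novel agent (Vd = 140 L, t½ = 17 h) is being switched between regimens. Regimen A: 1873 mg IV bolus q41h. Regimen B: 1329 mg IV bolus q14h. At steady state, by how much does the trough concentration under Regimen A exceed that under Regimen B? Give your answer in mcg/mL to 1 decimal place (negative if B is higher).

Regimen A: f = (1/2)^(41/17) ≈ 0.1879; Cmin,ss = (1873/140)·f/(1−f) ≈ 3.095 mcg/mL.
Regimen B: f = (1/2)^(14/17) ≈ 0.5651; Cmin,ss = (1329/140)·f/(1−f) ≈ 12.335 mcg/mL.
Difference ≈ 3.095 − 12.335 ≈ -9.240 mcg/mL.

-9.2 mcg/mL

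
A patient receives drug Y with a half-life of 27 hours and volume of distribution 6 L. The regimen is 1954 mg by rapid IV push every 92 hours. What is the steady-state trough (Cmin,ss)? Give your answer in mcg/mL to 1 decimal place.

33.9 mcg/mL

τ/t½ = 92/27 ≈ 3.4074, so fraction remaining f = (1/2)^(92/27) ≈ 0.0942.
At steady state, accumulation factor R = 1/(1 − e^(−kτ)) ≈ 1.1040.
Each bolus raises the concentration by D/Vd = 1954/6 ≈ 325.667 mcg/mL.
Cmax,ss = C₀/(1 − f) ≈ 325.667/0.9058 ≈ 359.535 mcg/mL.
Steady-state trough Cmin,ss = Cmax,ss·f ≈ 359.535 × 0.0942 ≈ 33.868 mcg/mL.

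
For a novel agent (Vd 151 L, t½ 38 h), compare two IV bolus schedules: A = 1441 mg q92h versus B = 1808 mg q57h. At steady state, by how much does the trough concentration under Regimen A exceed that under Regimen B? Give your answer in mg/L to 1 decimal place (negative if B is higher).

-4.4 mg/L

Regimen A: f = (1/2)^(92/38) ≈ 0.1867; Cmin,ss = (1441/151)·f/(1−f) ≈ 2.191 mg/L.
Regimen B: f = (1/2)^(57/38) ≈ 0.3536; Cmin,ss = (1808/151)·f/(1−f) ≈ 6.550 mg/L.
Difference ≈ 2.191 − 6.550 ≈ -4.359 mg/L.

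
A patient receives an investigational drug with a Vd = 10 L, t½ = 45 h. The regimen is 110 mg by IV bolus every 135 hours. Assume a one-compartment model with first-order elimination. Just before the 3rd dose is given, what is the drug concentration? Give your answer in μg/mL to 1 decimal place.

1.5 μg/mL

f = (1/2)^(τ/t½) = (1/2)^(135/45) ≈ 0.1250.
C₀ = D/Vd = 110/10 ≈ 11.000 μg/mL.
Before the 3rd dose, 2 doses have been given. Superposition: Cmin = C₀·(f + f²).
≈ 11.000 × (0.1250 + 0.0156) ≈ 11.000 × 0.1406 ≈ 1.547 μg/mL.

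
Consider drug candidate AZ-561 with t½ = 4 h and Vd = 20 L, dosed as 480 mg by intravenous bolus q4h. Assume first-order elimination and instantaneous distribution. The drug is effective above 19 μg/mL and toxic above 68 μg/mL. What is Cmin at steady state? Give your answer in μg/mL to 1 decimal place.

The dosing interval is 1 half-life, so f = 2^(−1) = 0.5.
At steady state, R = 1/(1 − 0.5) = 2/1.
Single-dose peak C₀ = D/Vd = 480/20 = 24 μg/mL.
Steady-state peak Cmax,ss = C₀·R = 24 × 2/1 ≈ 48.000 μg/mL.
Steady-state trough Cmin,ss = Cmax,ss·f ≈ 48.000 × 0.5 ≈ 24.000 μg/mL.
Trough 24.0 μg/mL vs MEC 19 μg/mL: adequate.

24.0 μg/mL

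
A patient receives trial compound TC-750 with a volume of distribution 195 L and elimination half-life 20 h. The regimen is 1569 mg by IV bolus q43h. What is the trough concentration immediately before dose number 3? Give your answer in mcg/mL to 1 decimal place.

f = (1/2)^(τ/t½) = (1/2)^(43/20) ≈ 0.2253.
C₀ = D/Vd = 1569/195 ≈ 8.046 mcg/mL.
Before the 3rd dose, 2 doses have been given. Superposition: Cmin = C₀·(f + f²).
≈ 8.046 × (0.2253 + 0.0508) ≈ 8.046 × 0.2761 ≈ 2.222 mcg/mL.

2.2 mcg/mL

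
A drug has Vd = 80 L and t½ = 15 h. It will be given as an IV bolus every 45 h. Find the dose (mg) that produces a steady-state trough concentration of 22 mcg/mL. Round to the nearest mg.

12320 mg

τ/t½ = 45/15 ≈ 3, so f = (1/2)^(45/15) ≈ 0.125000.
Cmin,ss = (D/Vd)·f/(1−f), so D = Cmin,ss·Vd·(1−f)/f.
D = 22 × 80 × (1−f)/f ≈ 22 × 80 × 7.00000 ≈ 12320.00 mg.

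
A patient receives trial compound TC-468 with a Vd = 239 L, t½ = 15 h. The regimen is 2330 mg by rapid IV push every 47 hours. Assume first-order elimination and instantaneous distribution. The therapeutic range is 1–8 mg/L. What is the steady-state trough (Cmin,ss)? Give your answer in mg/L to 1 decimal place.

1.3 mg/L

τ/t½ = 47/15 ≈ 3.1333, so fraction remaining f = (1/2)^(47/15) ≈ 0.1140.
Accumulation ratio R = 1/(1 − f) ≈ 1/0.8860 ≈ 1.1287.
Single-dose peak C₀ = D/Vd = 2330/239 ≈ 9.749 mg/L.
Steady-state peak Cmax,ss = C₀·R ≈ 9.749 × 1.1287 ≈ 11.004 mg/L.
Steady-state trough Cmin,ss = Cmax,ss·f ≈ 11.004 × 0.1140 ≈ 1.254 mg/L.
Trough 1.3 mg/L vs MEC 1 mg/L: adequate.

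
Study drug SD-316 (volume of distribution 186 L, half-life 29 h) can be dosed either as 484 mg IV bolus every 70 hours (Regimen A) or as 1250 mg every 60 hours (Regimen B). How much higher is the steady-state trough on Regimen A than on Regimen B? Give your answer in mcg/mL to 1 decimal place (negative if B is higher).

Regimen A: f = (1/2)^(70/29) ≈ 0.1877; Cmin,ss = (484/186)·f/(1−f) ≈ 0.601 mcg/mL.
Regimen B: f = (1/2)^(60/29) ≈ 0.2383; Cmin,ss = (1250/186)·f/(1−f) ≈ 2.103 mcg/mL.
Difference ≈ 0.601 − 2.103 ≈ -1.502 mcg/mL.

-1.5 mcg/mL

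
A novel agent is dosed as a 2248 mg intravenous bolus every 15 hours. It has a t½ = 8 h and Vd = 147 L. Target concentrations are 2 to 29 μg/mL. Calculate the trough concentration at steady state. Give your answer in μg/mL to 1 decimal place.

Over one 15-h interval, 15/8 ≈ 1.875 half-lives elapse, leaving f ≈ 0.2726 of each dose.
Each bolus raises the concentration by D/Vd = 2248/147 ≈ 15.293 μg/mL.
Steady-state trough Cmin,ss = C₀·f/(1−f) ≈ 15.293 × 0.2726/0.7274 ≈ 5.731 μg/mL.
Trough 5.7 μg/mL vs MEC 2 μg/mL: adequate.

5.7 μg/mL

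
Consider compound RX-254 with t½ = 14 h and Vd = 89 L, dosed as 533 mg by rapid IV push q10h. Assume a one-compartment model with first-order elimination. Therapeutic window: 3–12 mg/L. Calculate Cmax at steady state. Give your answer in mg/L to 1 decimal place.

15.3 mg/L

τ/t½ = 10/14 ≈ 0.71429, so fraction remaining f = (1/2)^(10/14) ≈ 0.6095.
Accumulation ratio R = 1/(1 − f) ≈ 1/0.3905 ≈ 2.5608.
Single-dose peak C₀ = D/Vd = 533/89 ≈ 5.989 mg/L.
Steady-state peak Cmax,ss = C₀·R ≈ 5.989 × 2.5608 ≈ 15.337 mg/L.
Peak 15.3 mg/L vs MTC 12 mg/L: exceeds toxic threshold.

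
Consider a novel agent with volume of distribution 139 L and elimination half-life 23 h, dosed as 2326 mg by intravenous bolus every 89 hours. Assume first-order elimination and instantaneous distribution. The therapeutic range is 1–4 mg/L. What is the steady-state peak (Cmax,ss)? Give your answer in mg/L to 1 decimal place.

18.0 mg/L

k = ln2/t½ = ln2/23 ≈ 0.030137 h⁻¹; fraction remaining f = e^(−kτ) = e^(−0.030137×89) ≈ 0.0684.
Accumulation ratio R = 1/(1 − f) ≈ 1/0.9316 ≈ 1.0734.
Single-dose peak C₀ = D/Vd = 2326/139 ≈ 16.734 mg/L.
Cmax,ss = C₀/(1 − f) ≈ 16.734/0.9316 ≈ 17.963 mg/L.
Peak 18.0 mg/L vs MTC 4 mg/L: exceeds toxic threshold.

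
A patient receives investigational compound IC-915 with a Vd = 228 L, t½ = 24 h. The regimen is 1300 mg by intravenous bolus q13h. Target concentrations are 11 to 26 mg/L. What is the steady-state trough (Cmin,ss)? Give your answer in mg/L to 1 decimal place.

k = ln2/t½ = ln2/24 ≈ 0.028881 h⁻¹; fraction remaining f = e^(−kτ) = e^(−0.028881×13) ≈ 0.6870.
Accumulation ratio R = 1/(1 − f) ≈ 1/0.3130 ≈ 3.1949.
Each bolus raises the concentration by D/Vd = 1300/228 ≈ 5.702 mg/L.
Steady-state peak Cmax,ss = C₀·R ≈ 5.702 × 3.1949 ≈ 18.217 mg/L.
One interval later, Cmin,ss = Cmax,ss·e^(−kτ) ≈ 18.217 × 0.6870 ≈ 12.515 mg/L.
Trough 12.5 mg/L vs MEC 11 mg/L: adequate.

12.5 mg/L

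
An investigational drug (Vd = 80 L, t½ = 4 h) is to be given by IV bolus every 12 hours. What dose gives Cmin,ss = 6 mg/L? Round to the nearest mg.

τ/t½ = 12/4 ≈ 3, so f = (1/2)^(12/4) ≈ 0.125000.
Cmin,ss = (D/Vd)·f/(1−f), so D = Cmin,ss·Vd·(1−f)/f.
D = 6 × 80 × (1−f)/f ≈ 6 × 80 × 7.00000 ≈ 3360.00 mg.

3360 mg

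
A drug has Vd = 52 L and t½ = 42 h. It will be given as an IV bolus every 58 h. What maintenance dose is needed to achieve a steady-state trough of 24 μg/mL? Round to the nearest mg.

τ/t½ = 58/42 ≈ 1.381, so f = (1/2)^(58/42) ≈ 0.383965.
Cmin,ss = (D/Vd)·f/(1−f), so D = Cmin,ss·Vd·(1−f)/f.
D = 24 × 52 × (1−f)/f ≈ 24 × 52 × 1.60440 ≈ 2002.29 mg.

2002 mg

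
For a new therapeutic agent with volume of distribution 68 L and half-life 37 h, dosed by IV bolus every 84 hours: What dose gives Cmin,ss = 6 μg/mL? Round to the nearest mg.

τ/t½ = 84/37 ≈ 2.2703, so f = (1/2)^(84/37) ≈ 0.207291.
Cmin,ss = (D/Vd)·f/(1−f), so D = Cmin,ss·Vd·(1−f)/f.
D = 6 × 68 × (1−f)/f ≈ 6 × 68 × 3.82414 ≈ 1560.25 mg.

1560 mg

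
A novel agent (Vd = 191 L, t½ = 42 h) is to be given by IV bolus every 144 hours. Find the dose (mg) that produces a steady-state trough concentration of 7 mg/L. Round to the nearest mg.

13059 mg

τ/t½ = 144/42 ≈ 3.4286, so f = (1/2)^(144/42) ≈ 0.092875.
Cmin,ss = (D/Vd)·f/(1−f), so D = Cmin,ss·Vd·(1−f)/f.
D = 7 × 191 × (1−f)/f ≈ 7 × 191 × 9.76716 ≈ 13058.69 mg.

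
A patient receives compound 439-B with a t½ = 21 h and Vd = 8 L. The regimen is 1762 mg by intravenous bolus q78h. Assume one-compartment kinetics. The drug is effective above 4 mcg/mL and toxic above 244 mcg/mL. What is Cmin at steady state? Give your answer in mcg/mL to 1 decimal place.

18.2 mcg/mL

k = ln2/t½ = ln2/21 ≈ 0.033007 h⁻¹; fraction remaining f = e^(−kτ) = e^(−0.033007×78) ≈ 0.0762.
Single-dose peak C₀ = D/Vd = 1762/8 ≈ 220.250 mcg/mL.
Steady-state trough Cmin,ss = C₀·f/(1−f) ≈ 220.250 × 0.0762/0.9238 ≈ 18.167 mcg/mL.
Trough 18.2 mcg/mL vs MEC 4 mcg/mL: adequate.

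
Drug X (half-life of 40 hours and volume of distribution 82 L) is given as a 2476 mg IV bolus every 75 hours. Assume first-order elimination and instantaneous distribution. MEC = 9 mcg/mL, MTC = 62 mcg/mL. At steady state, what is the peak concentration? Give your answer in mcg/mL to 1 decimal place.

k = ln2/t½ = ln2/40 ≈ 0.017329 h⁻¹; fraction remaining f = e^(−kτ) = e^(−0.017329×75) ≈ 0.2726.
At steady state, accumulation factor R = 1/(1 − e^(−kτ)) ≈ 1.3748.
Single-dose peak C₀ = D/Vd = 2476/82 ≈ 30.195 mcg/mL.
Steady-state peak Cmax,ss = C₀·R ≈ 30.195 × 1.3748 ≈ 41.512 mcg/mL.
Peak 41.5 mcg/mL vs MTC 62 mcg/mL: below toxic threshold.

41.5 mcg/mL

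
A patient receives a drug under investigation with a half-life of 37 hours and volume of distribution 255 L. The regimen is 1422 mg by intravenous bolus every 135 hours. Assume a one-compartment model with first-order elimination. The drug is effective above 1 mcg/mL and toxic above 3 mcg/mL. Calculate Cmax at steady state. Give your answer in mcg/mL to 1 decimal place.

τ/t½ = 135/37 ≈ 3.6486, so fraction remaining f = (1/2)^(135/37) ≈ 0.0797.
Accumulation ratio R = 1/(1 − f) ≈ 1/0.9203 ≈ 1.0866.
Each bolus raises the concentration by D/Vd = 1422/255 ≈ 5.576 mcg/mL.
Steady-state peak Cmax,ss = C₀·R ≈ 5.576 × 1.0866 ≈ 6.059 mcg/mL.
Peak 6.1 mcg/mL vs MTC 3 mcg/mL: exceeds toxic threshold.

6.1 mcg/mL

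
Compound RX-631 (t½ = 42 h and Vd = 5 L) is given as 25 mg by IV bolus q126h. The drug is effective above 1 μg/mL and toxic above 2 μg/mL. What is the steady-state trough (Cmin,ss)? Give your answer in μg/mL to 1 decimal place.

0.7 μg/mL

The dosing interval is 3 half-lives, so f = 2^(−3) = 0.125.
At steady state, R = 1/(1 − 0.125) = 8/7.
Single-dose peak C₀ = D/Vd = 25/5 = 5 μg/mL.
Steady-state peak Cmax,ss = C₀·R = 5 × 8/7 ≈ 5.714 μg/mL.
Steady-state trough Cmin,ss = Cmax,ss·f ≈ 5.714 × 0.125 ≈ 0.714 μg/mL.
Trough 0.7 μg/mL vs MEC 1 μg/mL: subtherapeutic.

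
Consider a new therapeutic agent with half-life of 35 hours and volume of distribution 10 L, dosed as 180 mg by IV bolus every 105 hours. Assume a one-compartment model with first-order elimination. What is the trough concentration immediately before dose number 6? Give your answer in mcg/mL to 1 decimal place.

f = (1/2)^(τ/t½) = (1/2)^(105/35) ≈ 0.1250.
C₀ = D/Vd = 180/10 ≈ 18.000 mcg/mL.
Before the 6th dose, 5 doses have been given. Superposition: Cmin = C₀·(f + f² + … + f^5).
≈ 18.000 × (0.1250 + 0.0156 + 0.0020 + 0.0002 + 0.0000) ≈ 18.000 × 0.1428 ≈ 2.570 mcg/mL.

2.6 mcg/mL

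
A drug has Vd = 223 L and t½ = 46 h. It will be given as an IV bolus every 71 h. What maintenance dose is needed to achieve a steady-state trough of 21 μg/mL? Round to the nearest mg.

τ/t½ = 71/46 ≈ 1.5435, so f = (1/2)^(71/46) ≈ 0.343057.
Cmin,ss = (D/Vd)·f/(1−f), so D = Cmin,ss·Vd·(1−f)/f.
D = 21 × 223 × (1−f)/f ≈ 21 × 223 × 1.91497 ≈ 8967.80 mg.

8968 mg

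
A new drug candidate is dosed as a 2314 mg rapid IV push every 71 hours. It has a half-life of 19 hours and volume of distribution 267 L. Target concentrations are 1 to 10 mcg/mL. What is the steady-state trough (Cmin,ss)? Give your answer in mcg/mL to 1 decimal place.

0.7 mcg/mL

k = ln2/t½ = ln2/19 ≈ 0.036481 h⁻¹; fraction remaining f = e^(−kτ) = e^(−0.036481×71) ≈ 0.0750.
Accumulation ratio R = 1/(1 − f) ≈ 1/0.9250 ≈ 1.0811.
Each bolus raises the concentration by D/Vd = 2314/267 ≈ 8.667 mcg/mL.
Cmax,ss = C₀/(1 − f) ≈ 8.667/0.9250 ≈ 9.370 mcg/mL.
One interval later, Cmin,ss = Cmax,ss·e^(−kτ) ≈ 9.370 × 0.0750 ≈ 0.703 mcg/mL.
Trough 0.7 mcg/mL vs MEC 1 mcg/mL: subtherapeutic.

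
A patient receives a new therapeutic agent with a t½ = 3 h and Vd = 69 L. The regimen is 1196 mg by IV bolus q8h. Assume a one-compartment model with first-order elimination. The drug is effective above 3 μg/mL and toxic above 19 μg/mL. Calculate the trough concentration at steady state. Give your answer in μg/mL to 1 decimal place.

3.2 μg/mL

k = ln2/t½ = ln2/3 ≈ 0.231049 h⁻¹; fraction remaining f = e^(−kτ) = e^(−0.231049×8) ≈ 0.1575.
Accumulation ratio R = 1/(1 − f) ≈ 1/0.8425 ≈ 1.1869.
Single-dose peak C₀ = D/Vd = 1196/69 ≈ 17.333 μg/mL.
Cmax,ss = C₀/(1 − f) ≈ 17.333/0.8425 ≈ 20.573 μg/mL.
One interval later, Cmin,ss = Cmax,ss·e^(−kτ) ≈ 20.573 × 0.1575 ≈ 3.240 μg/mL.
Trough 3.2 μg/mL vs MEC 3 μg/mL: adequate.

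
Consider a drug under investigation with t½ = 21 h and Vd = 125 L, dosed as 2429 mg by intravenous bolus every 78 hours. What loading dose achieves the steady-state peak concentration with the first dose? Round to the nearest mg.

2629 mg

f = (1/2)^(78/21) ≈ 0.076188; accumulation ratio R = 1/(1−f) ≈ 1.08247.
Loading dose to hit Cmax,ss on first dose: D_load = D_maint·R ≈ 2429 × 1.08247 ≈ 2629.32 mg.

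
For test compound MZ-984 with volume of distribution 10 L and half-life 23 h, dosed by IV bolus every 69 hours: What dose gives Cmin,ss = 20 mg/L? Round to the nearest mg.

1400 mg

τ/t½ = 69/23 ≈ 3, so f = (1/2)^(69/23) ≈ 0.125000.
Cmin,ss = (D/Vd)·f/(1−f), so D = Cmin,ss·Vd·(1−f)/f.
D = 20 × 10 × (1−f)/f ≈ 20 × 10 × 7.00000 ≈ 1400.00 mg.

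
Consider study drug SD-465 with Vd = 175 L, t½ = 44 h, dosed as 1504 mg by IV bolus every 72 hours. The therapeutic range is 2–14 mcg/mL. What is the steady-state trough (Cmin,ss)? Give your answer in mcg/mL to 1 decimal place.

4.1 mcg/mL

Over one 72-h interval, 72/44 ≈ 1.6364 half-lives elapse, leaving f ≈ 0.3217 of each dose.
Each bolus raises the concentration by D/Vd = 1504/175 ≈ 8.594 mcg/mL.
Steady-state trough Cmin,ss = C₀·f/(1−f) ≈ 8.594 × 0.3217/0.6783 ≈ 4.076 mcg/mL.
Trough 4.1 mcg/mL vs MEC 2 mcg/mL: adequate.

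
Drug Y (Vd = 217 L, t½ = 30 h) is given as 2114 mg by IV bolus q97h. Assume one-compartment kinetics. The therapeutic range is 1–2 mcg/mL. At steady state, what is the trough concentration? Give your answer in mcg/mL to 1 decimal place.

1.2 mcg/mL

k = ln2/t½ = ln2/30 ≈ 0.023105 h⁻¹; fraction remaining f = e^(−kτ) = e^(−0.023105×97) ≈ 0.1063.
Each bolus raises the concentration by D/Vd = 2114/217 ≈ 9.742 mcg/mL.
Steady-state trough Cmin,ss = C₀·f/(1−f) ≈ 9.742 × 0.1063/0.8937 ≈ 1.159 mcg/mL.
Trough 1.2 mcg/mL vs MEC 1 mcg/mL: adequate.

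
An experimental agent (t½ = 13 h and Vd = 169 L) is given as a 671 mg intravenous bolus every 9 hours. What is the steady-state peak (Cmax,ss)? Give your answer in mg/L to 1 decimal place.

Over one 9-h interval, 9/13 ≈ 0.69231 half-lives elapse, leaving f ≈ 0.6189 of each dose.
At steady state, accumulation factor R = 1/(1 − e^(−kτ)) ≈ 2.6240.
Each bolus raises the concentration by D/Vd = 671/169 ≈ 3.970 mg/L.
Steady-state peak Cmax,ss = C₀·R ≈ 3.970 × 2.6240 ≈ 10.417 mg/L.

10.4 mg/L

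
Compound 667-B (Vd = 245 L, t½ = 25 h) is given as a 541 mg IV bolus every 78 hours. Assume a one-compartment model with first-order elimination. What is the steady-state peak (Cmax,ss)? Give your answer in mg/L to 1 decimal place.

Over one 78-h interval, 78/25 ≈ 3.12 half-lives elapse, leaving f ≈ 0.1150 of each dose.
At steady state, accumulation factor R = 1/(1 − e^(−kτ)) ≈ 1.1299.
Each bolus raises the concentration by D/Vd = 541/245 ≈ 2.208 mg/L.
Steady-state peak Cmax,ss = C₀·R ≈ 2.208 × 1.1299 ≈ 2.495 mg/L.

2.5 mg/L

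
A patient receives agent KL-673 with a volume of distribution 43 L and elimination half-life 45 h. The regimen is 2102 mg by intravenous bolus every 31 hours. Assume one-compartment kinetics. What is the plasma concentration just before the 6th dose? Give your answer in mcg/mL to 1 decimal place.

72.5 mcg/mL

f = (1/2)^(τ/t½) = (1/2)^(31/45) ≈ 0.6203.
C₀ = D/Vd = 2102/43 ≈ 48.884 mcg/mL.
Before the 6th dose, 5 doses have been given. Superposition: Cmin = C₀·(f + f² + … + f^5).
≈ 48.884 × (0.6203 + 0.3848 + 0.2387 + 0.1480 + 0.0918) ≈ 48.884 × 1.4836 ≈ 72.524 mcg/mL.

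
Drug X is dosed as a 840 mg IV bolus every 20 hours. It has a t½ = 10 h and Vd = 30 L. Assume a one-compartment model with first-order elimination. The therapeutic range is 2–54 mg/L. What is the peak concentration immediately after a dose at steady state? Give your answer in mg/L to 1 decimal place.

The dosing interval is 2 half-lives, so f = 2^(−2) = 0.25.
At steady state, R = 1/(1 − 0.25) = 4/3.
Single-dose peak C₀ = D/Vd = 840/30 = 28 mg/L.
Steady-state peak Cmax,ss = C₀·R = 28 × 4/3 ≈ 37.333 mg/L.
Peak 37.3 mg/L vs MTC 54 mg/L: below toxic threshold.

37.3 mg/L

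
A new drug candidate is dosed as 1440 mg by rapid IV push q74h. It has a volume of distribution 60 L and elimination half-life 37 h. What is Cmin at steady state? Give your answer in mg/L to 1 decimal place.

8.0 mg/L

τ = 74 h = 2 half-lives, so f = (1/2)^2 = 0.25.
Accumulation ratio R = 1/(1 − f) = 1/0.75 = 4/3.
Single-dose peak C₀ = D/Vd = 1440/60 = 24 mg/L.
Steady-state peak Cmax,ss = C₀·R = 24 × 4/3 ≈ 32.000 mg/L.
Steady-state trough Cmin,ss = Cmax,ss·f ≈ 32.000 × 0.25 ≈ 8.000 mg/L.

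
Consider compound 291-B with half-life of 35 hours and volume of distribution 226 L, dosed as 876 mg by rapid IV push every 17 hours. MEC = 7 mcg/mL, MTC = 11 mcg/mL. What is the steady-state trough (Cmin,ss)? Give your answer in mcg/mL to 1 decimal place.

9.7 mcg/mL

Over one 17-h interval, 17/35 ≈ 0.48571 half-lives elapse, leaving f ≈ 0.7141 of each dose.
Each bolus raises the concentration by D/Vd = 876/226 ≈ 3.876 mcg/mL.
Steady-state trough Cmin,ss = C₀·f/(1−f) ≈ 3.876 × 0.7141/0.2859 ≈ 9.681 mcg/mL.
Trough 9.7 mcg/mL vs MEC 7 mcg/mL: adequate.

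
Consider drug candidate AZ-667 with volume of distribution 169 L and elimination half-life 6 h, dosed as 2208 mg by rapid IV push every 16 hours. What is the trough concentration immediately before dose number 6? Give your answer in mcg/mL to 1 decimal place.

2.4 mcg/mL

f = (1/2)^(τ/t½) = (1/2)^(16/6) ≈ 0.1575.
C₀ = D/Vd = 2208/169 ≈ 13.065 mcg/mL.
Before the 6th dose, 5 doses have been given. Superposition: Cmin = C₀·(f + f² + … + f^5).
≈ 13.065 × (0.1575 + 0.0248 + 0.0039 + 0.0006 + 0.0001) ≈ 13.065 × 0.1869 ≈ 2.442 mcg/mL.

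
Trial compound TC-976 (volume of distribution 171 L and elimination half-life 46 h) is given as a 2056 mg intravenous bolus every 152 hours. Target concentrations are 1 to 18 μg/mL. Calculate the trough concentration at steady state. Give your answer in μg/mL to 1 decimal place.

1.4 μg/mL

Over one 152-h interval, 152/46 ≈ 3.3043 half-lives elapse, leaving f ≈ 0.1012 of each dose.
Single-dose peak C₀ = D/Vd = 2056/171 ≈ 12.023 μg/mL.
Steady-state trough Cmin,ss = C₀·f/(1−f) ≈ 12.023 × 0.1012/0.8988 ≈ 1.354 μg/mL.
Trough 1.4 μg/mL vs MEC 1 μg/mL: adequate.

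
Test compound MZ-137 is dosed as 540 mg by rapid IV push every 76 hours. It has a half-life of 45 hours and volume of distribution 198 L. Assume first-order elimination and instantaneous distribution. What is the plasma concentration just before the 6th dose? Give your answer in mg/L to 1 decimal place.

1.2 mg/L

f = (1/2)^(τ/t½) = (1/2)^(76/45) ≈ 0.3102.
C₀ = D/Vd = 540/198 ≈ 2.727 mg/L.
Before the 6th dose, 5 doses have been given. Superposition: Cmin = C₀·(f + f² + … + f^5).
≈ 2.727 × (0.3102 + 0.0962 + 0.0298 + 0.0093 + 0.0029) ≈ 2.727 × 0.4484 ≈ 1.223 mg/L.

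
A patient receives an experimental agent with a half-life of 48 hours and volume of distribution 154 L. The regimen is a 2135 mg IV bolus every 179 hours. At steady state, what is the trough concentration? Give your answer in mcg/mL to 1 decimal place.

1.1 mcg/mL

τ/t½ = 179/48 ≈ 3.7292, so fraction remaining f = (1/2)^(179/48) ≈ 0.0754.
Accumulation ratio R = 1/(1 − f) ≈ 1/0.9246 ≈ 1.0815.
Single-dose peak C₀ = D/Vd = 2135/154 ≈ 13.864 mcg/mL.
Steady-state peak Cmax,ss = C₀·R ≈ 13.864 × 1.0815 ≈ 14.994 mcg/mL.
One interval later, Cmin,ss = Cmax,ss·e^(−kτ) ≈ 14.994 × 0.0754 ≈ 1.131 mcg/mL.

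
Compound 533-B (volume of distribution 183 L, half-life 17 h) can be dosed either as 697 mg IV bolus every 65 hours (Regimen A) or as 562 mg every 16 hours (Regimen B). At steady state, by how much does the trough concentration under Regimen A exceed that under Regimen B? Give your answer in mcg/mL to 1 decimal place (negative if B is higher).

-3.0 mcg/mL

Regimen A: f = (1/2)^(65/17) ≈ 0.0706; Cmin,ss = (697/183)·f/(1−f) ≈ 0.289 mcg/mL.
Regimen B: f = (1/2)^(16/17) ≈ 0.5208; Cmin,ss = (562/183)·f/(1−f) ≈ 3.338 mcg/mL.
Difference ≈ 0.289 − 3.338 ≈ -3.049 mcg/mL.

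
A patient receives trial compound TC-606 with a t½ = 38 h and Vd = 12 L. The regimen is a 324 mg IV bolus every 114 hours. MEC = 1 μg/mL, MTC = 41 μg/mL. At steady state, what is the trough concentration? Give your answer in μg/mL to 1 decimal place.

τ = 114 h = 3 half-lives, so f = (1/2)^3 = 0.125.
Accumulation ratio R = 1/(1 − f) = 1/0.875 = 8/7.
Single-dose peak C₀ = D/Vd = 324/12 = 27 μg/mL.
Steady-state peak Cmax,ss = C₀·R = 27 × 8/7 ≈ 30.857 μg/mL.
Steady-state trough Cmin,ss = Cmax,ss·f ≈ 30.857 × 0.125 ≈ 3.857 μg/mL.
Trough 3.9 μg/mL vs MEC 1 μg/mL: adequate.

3.9 μg/mL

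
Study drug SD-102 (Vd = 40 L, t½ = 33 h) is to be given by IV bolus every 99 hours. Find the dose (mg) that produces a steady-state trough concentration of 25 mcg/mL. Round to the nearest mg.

7000 mg

τ/t½ = 99/33 ≈ 3, so f = (1/2)^(99/33) ≈ 0.125000.
Cmin,ss = (D/Vd)·f/(1−f), so D = Cmin,ss·Vd·(1−f)/f.
D = 25 × 40 × (1−f)/f ≈ 25 × 40 × 7.00000 ≈ 7000.00 mg.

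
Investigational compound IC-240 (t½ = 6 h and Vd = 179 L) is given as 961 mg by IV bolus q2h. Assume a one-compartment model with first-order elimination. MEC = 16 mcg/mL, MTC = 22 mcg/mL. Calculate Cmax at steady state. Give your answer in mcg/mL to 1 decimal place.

26.0 mcg/mL

k = ln2/t½ = ln2/6 ≈ 0.115525 h⁻¹; fraction remaining f = e^(−kτ) = e^(−0.115525×2) ≈ 0.7937.
At steady state, accumulation factor R = 1/(1 − e^(−kτ)) ≈ 4.8473.
Single-dose peak C₀ = D/Vd = 961/179 ≈ 5.369 mcg/mL.
Steady-state peak Cmax,ss = C₀·R ≈ 5.369 × 4.8473 ≈ 26.025 mcg/mL.
Peak 26.0 mcg/mL vs MTC 22 mcg/mL: exceeds toxic threshold.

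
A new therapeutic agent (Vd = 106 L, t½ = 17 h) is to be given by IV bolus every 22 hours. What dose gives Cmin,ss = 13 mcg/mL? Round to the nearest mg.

τ/t½ = 22/17 ≈ 1.2941, so f = (1/2)^(22/17) ≈ 0.407785.
Cmin,ss = (D/Vd)·f/(1−f), so D = Cmin,ss·Vd·(1−f)/f.
D = 13 × 106 × (1−f)/f ≈ 13 × 106 × 1.45227 ≈ 2001.23 mg.

2001 mg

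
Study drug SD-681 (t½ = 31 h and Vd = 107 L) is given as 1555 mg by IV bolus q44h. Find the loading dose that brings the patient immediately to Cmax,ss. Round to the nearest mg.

f = (1/2)^(44/31) ≈ 0.373879; accumulation ratio R = 1/(1−f) ≈ 1.59714.
Loading dose to hit Cmax,ss on first dose: D_load = D_maint·R ≈ 1555 × 1.59714 ≈ 2483.55 mg.

2484 mg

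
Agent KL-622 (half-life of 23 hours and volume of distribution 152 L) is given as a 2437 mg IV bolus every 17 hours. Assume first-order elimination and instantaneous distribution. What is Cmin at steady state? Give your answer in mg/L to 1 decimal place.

24.0 mg/L

τ/t½ = 17/23 ≈ 0.73913, so fraction remaining f = (1/2)^(17/23) ≈ 0.5991.
Each bolus raises the concentration by D/Vd = 2437/152 ≈ 16.033 mg/L.
Steady-state trough Cmin,ss = C₀·f/(1−f) ≈ 16.033 × 0.5991/0.4009 ≈ 23.960 mg/L.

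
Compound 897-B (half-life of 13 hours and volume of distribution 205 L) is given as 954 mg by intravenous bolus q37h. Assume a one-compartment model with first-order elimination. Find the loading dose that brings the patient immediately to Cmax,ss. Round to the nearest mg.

f = (1/2)^(37/13) ≈ 0.139066; accumulation ratio R = 1/(1−f) ≈ 1.16153.
Loading dose to hit Cmax,ss on first dose: D_load = D_maint·R ≈ 954 × 1.16153 ≈ 1108.10 mg.

1108 mg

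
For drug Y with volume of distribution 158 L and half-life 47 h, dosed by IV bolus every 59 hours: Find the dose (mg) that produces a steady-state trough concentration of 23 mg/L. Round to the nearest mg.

5041 mg

τ/t½ = 59/47 ≈ 1.2553, so f = (1/2)^(59/47) ≈ 0.418901.
Cmin,ss = (D/Vd)·f/(1−f), so D = Cmin,ss·Vd·(1−f)/f.
D = 23 × 158 × (1−f)/f ≈ 23 × 158 × 1.38720 ≈ 5041.08 mg.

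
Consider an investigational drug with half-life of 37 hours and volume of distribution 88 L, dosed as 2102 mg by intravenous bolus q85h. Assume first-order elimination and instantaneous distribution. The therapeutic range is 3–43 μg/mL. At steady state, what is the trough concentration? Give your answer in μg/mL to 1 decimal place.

6.1 μg/mL

τ/t½ = 85/37 ≈ 2.2973, so fraction remaining f = (1/2)^(85/37) ≈ 0.2034.
Accumulation ratio R = 1/(1 − f) ≈ 1/0.7966 ≈ 1.2553.
Each bolus raises the concentration by D/Vd = 2102/88 ≈ 23.886 μg/mL.
Steady-state peak Cmax,ss = C₀·R ≈ 23.886 × 1.2553 ≈ 29.984 μg/mL.
Steady-state trough Cmin,ss = Cmax,ss·f ≈ 29.984 × 0.2034 ≈ 6.099 μg/mL.
Trough 6.1 μg/mL vs MEC 3 μg/mL: adequate.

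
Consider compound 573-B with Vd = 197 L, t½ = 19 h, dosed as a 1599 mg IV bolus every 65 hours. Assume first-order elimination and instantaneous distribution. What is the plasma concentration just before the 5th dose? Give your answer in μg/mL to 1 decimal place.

0.8 μg/mL

f = (1/2)^(τ/t½) = (1/2)^(65/19) ≈ 0.0934.
C₀ = D/Vd = 1599/197 ≈ 8.117 μg/mL.
Before the 5th dose, 4 doses have been given. Superposition: Cmin = C₀·(f + f² + … + f^4).
≈ 8.117 × (0.0934 + 0.0087 + 0.0008 + 0.0001) ≈ 8.117 × 0.1030 ≈ 0.836 μg/mL.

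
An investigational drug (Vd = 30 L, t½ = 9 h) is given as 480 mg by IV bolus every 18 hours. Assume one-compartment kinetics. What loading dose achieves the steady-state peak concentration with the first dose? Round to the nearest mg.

640 mg

f = (1/2)^(18/9) ≈ 0.250000; accumulation ratio R = 1/(1−f) ≈ 1.33333.
Loading dose to hit Cmax,ss on first dose: D_load = D_maint·R ≈ 480 × 1.33333 ≈ 640.00 mg.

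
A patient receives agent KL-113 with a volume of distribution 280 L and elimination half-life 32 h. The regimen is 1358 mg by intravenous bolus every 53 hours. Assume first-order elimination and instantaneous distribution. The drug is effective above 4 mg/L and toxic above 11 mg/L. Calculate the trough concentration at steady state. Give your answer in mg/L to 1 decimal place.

2.3 mg/L

τ/t½ = 53/32 ≈ 1.6562, so fraction remaining f = (1/2)^(53/32) ≈ 0.3173.
Each bolus raises the concentration by D/Vd = 1358/280 ≈ 4.850 mg/L.
Steady-state trough Cmin,ss = C₀·f/(1−f) ≈ 4.850 × 0.3173/0.6827 ≈ 2.254 mg/L.
Trough 2.3 mg/L vs MEC 4 mg/L: subtherapeutic.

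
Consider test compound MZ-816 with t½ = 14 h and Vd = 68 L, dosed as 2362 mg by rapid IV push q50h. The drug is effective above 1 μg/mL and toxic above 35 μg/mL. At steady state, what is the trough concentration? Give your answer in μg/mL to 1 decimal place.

3.2 μg/mL

Over one 50-h interval, 50/14 ≈ 3.5714 half-lives elapse, leaving f ≈ 0.0841 of each dose.
Accumulation ratio R = 1/(1 − f) ≈ 1/0.9159 ≈ 1.0918.
Each bolus raises the concentration by D/Vd = 2362/68 ≈ 34.735 μg/mL.
Steady-state peak Cmax,ss = C₀·R ≈ 34.735 × 1.0918 ≈ 37.924 μg/mL.
Steady-state trough Cmin,ss = Cmax,ss·f ≈ 37.924 × 0.0841 ≈ 3.189 μg/mL.
Trough 3.2 μg/mL vs MEC 1 μg/mL: adequate.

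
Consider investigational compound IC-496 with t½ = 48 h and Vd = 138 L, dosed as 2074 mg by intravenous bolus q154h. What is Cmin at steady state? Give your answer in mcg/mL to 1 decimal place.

1.8 mcg/mL

Over one 154-h interval, 154/48 ≈ 3.2083 half-lives elapse, leaving f ≈ 0.1082 of each dose.
Accumulation ratio R = 1/(1 − f) ≈ 1/0.8918 ≈ 1.1213.
Single-dose peak C₀ = D/Vd = 2074/138 ≈ 15.029 mcg/mL.
Steady-state peak Cmax,ss = C₀·R ≈ 15.029 × 1.1213 ≈ 16.852 mcg/mL.
Steady-state trough Cmin,ss = Cmax,ss·f ≈ 16.852 × 0.1082 ≈ 1.823 mcg/mL.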